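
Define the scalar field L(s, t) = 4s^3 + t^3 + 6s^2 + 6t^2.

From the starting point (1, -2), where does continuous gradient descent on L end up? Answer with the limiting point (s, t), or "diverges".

(0, 0)

L is separable, so gradient descent decouples: s follows -∂L/∂s, t follows -∂L/∂t.
∂L/∂s = 12s(s + 1); at s=1 this is 24, so s decreases.
∂L/∂t = 3t(t + 4); at t=-2 this is -12, so t increases.
s converges to its nearest critical value 0 (a local min of the s-part); t converges to 0. The iterate converges to (0, 0).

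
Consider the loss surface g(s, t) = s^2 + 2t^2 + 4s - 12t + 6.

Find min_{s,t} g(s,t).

-16

g(s,t) separates as P(s) + Q(t) + 6, so its minimum is min P + min Q + 6.
P'(s) = 2s + 4 vanishes at s ∈ {-2}; Q'(t) = 4(t - 3) vanishes at t ∈ {3}.
Local minima of P (where P''>0): P(-2)=-4. Local minima of Q: Q(3)=-18.
So the global minimum of g is P(-2) + Q(3) + 6 = -4 − 18 + 6 = -16, attained at (-2, 3).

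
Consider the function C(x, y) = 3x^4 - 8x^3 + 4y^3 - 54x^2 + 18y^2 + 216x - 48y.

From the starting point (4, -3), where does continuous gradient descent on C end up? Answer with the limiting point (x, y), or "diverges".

(3, 1)

C is separable, so gradient descent decouples: x follows -∂C/∂x, y follows -∂C/∂y.
∂C/∂x = 12(x - 3)(x - 2)(x + 3); at x=4 this is 168, so x decreases.
∂C/∂y = 12(y - 1)(y + 4); at y=-3 this is -48, so y increases.
x converges to its nearest critical value 3 (a local min of the x-part); y converges to 1. The iterate converges to (3, 1).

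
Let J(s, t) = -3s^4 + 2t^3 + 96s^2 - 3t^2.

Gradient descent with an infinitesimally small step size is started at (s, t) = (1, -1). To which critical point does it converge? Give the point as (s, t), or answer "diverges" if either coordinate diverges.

J is separable, so gradient descent decouples: s follows -∂J/∂s, t follows -∂J/∂t.
∂J/∂s = -12s(s - 4)(s + 4); at s=1 this is 180, so s decreases.
∂J/∂t = 6t(t - 1); at t=-1 this is 12, so t decreases.
The t-coordinate has no critical point in that direction and runs off to infinity.

diverges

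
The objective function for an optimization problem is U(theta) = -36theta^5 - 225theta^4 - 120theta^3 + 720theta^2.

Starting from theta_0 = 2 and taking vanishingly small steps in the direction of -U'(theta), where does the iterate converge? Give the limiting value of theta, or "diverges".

U'(theta) = -180theta(theta - 1)(theta + 2)(theta + 4), so U'(2) = -8640.
Gradient descent moves in the -U' direction, i.e. theta is increasing.
There is no critical point above theta=2, and U' keeps the same sign, so the iterate runs off to +∞.

diverges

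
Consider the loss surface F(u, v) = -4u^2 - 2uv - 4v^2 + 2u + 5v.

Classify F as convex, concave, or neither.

concave

F is quadratic, so its Hessian is the constant matrix H = [[-8, -2], [-2, -8]].
det(H) = 60, tr(H) = -16.
det(H) > 0 and tr(H) < 0, so H is negative definite everywhere: concave.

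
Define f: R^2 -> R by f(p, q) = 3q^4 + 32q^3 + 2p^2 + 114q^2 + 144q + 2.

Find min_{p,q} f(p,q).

f(p,q) separates as A(p) + B(q) + 2, so its minimum is min A + min B + 2.
A'(p) = 4p vanishes at p ∈ {0}; B'(q) = 12(q + 1)(q + 3)(q + 4) vanishes at q ∈ {-4, -3, -1}.
Local minima of A (where A''>0): A(0)=0. Local minima of B: B(-4)=-32, B(-1)=-59.
So the global minimum of f is A(0) + B(-1) + 2 = 0 − 59 + 2 = -57, attained at (0, -1).

-57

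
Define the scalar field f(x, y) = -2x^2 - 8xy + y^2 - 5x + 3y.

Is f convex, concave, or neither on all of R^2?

neither

f is quadratic, so its Hessian is the constant matrix H = [[-4, -8], [-8, 2]].
det(H) = -72, tr(H) = -2.
det(H) < 0, so H is indefinite: neither convex nor concave.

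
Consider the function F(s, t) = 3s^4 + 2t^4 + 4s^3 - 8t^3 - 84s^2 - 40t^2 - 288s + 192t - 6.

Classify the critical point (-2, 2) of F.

The mixed partial ∂²F/∂s∂t is 0, so the Hessian at any point is diag(F_ss, F_tt) = diag(12(3s^2 + 2s - 14), 8(3t^2 - 6t - 10)).
At (-2, 2): H = diag(-72, -80).
Both eigenvalues are negative, so H is negative definite: a local maximum.

local maximum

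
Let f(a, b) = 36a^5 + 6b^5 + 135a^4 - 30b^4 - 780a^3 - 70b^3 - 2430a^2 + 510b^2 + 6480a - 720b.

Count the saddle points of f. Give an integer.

8

f separates as a function of a plus a function of b, so ∇f=0 decouples.
∂f/∂a = 180(a - 3)(a - 1)(a + 3)(a + 4) = 0 at a ∈ {-4, -3, 1, 3}; ∂f/∂b = 30(b - 4)(b - 2)(b - 1)(b + 3) = 0 at b ∈ {-3, 1, 2, 4}.
The Hessian is diagonal: diag(f_aa, f_bb). Second derivatives: f_aa(-4)=-6300, f_aa(-3)=4320, f_aa(1)=-7200, f_aa(3)=15120; f_bb(-3)=-4200, f_bb(1)=360, f_bb(2)=-300, f_bb(4)=1260.
Saddle points occur where the two diagonal entries have opposite signs: (-4, 1), (-4, 4), (-3, -3), (-3, 2), (1, 1), (1, 4), (3, -3), (3, 2). Count: 8.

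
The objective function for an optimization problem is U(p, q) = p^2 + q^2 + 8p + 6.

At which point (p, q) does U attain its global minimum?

U(p,q) separates as A(p) + B(q) + 6, so its minimum is min A + min B + 6.
A'(p) = 2p + 8 vanishes at p ∈ {-4}; B'(q) = 2q vanishes at q ∈ {0}.
Local minima of A (where A''>0): A(-4)=-16. Local minima of B: B(0)=0.
So the global minimum of U is A(-4) + B(0) + 6 = -16 + 0 + 6 = -10, attained at (-4, 0).

(-4, 0)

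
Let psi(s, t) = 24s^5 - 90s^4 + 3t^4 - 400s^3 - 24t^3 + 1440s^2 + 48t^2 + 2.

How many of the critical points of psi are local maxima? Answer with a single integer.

2

psi separates as a function of s plus a function of t, so ∇psi=0 decouples.
∂psi/∂s = 120s(s - 4)(s - 2)(s + 3) = 0 at s ∈ {-3, 0, 2, 4}; ∂psi/∂t = 12t(t - 4)(t - 2) = 0 at t ∈ {0, 2, 4}.
The Hessian is diagonal: diag(psi_ss, psi_tt). Second derivatives: psi_ss(-3)=-12600, psi_ss(0)=2880, psi_ss(2)=-2400, psi_ss(4)=6720; psi_tt(0)=96, psi_tt(2)=-48, psi_tt(4)=96.
Local maxima occur where both diagonal entries negative: (-3, 2), (2, 2). Count: 2.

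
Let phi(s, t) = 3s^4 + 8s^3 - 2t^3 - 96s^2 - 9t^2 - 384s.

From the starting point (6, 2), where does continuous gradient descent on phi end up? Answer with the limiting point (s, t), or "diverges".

diverges

phi is separable, so gradient descent decouples: s follows -∂phi/∂s, t follows -∂phi/∂t.
∂phi/∂s = 12(s - 4)(s + 2)(s + 4); at s=6 this is 1920, so s decreases.
∂phi/∂t = -6t(t + 3); at t=2 this is -60, so t increases.
The t-coordinate has no critical point in that direction and runs off to infinity.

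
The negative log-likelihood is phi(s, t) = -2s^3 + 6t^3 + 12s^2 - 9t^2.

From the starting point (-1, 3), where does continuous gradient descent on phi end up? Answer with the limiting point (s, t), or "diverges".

(0, 1)

phi is separable, so gradient descent decouples: s follows -∂phi/∂s, t follows -∂phi/∂t.
∂phi/∂s = -6s(s - 4); at s=-1 this is -30, so s increases.
∂phi/∂t = 18t(t - 1); at t=3 this is 108, so t decreases.
s converges to its nearest critical value 0 (a local min of the s-part); t converges to 1. The iterate converges to (0, 1).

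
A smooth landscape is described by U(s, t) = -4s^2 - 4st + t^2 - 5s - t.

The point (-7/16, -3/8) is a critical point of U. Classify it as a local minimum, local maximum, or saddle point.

The Hessian of U is constant: H = [[-8, -4], [-4, 2]].
det(H) = (-8)·2 − (-4)² = -32.
Since det(H) < 0, H is indefinite and the critical point is a saddle point.

saddle point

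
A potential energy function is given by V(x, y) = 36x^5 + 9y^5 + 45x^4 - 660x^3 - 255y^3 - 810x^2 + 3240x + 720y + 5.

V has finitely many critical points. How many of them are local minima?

4

V separates as a function of x plus a function of y, so ∇V=0 decouples.
∂V/∂x = 180(x - 3)(x - 1)(x + 2)(x + 3) = 0 at x ∈ {-3, -2, 1, 3}; ∂V/∂y = 45(y - 4)(y - 1)(y + 1)(y + 4) = 0 at y ∈ {-4, -1, 1, 4}.
The Hessian is diagonal: diag(V_xx, V_yy). Second derivatives: V_xx(-3)=-4320, V_xx(-2)=2700, V_xx(1)=-4320, V_xx(3)=10800; V_yy(-4)=-5400, V_yy(-1)=1350, V_yy(1)=-1350, V_yy(4)=5400.
Local minima occur where both diagonal entries positive: (-2, -1), (-2, 4), (3, -1), (3, 4). Count: 4.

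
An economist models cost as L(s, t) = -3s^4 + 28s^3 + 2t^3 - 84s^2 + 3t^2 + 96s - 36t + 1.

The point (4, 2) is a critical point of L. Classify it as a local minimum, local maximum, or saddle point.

The mixed partial ∂²L/∂s∂t is 0, so the Hessian at any point is diag(L_ss, L_tt) = diag(12(-3s^2 + 14s - 14), 6(2t + 1)).
At (4, 2): H = diag(-72, 30).
The eigenvalues have opposite signs, so H is indefinite: a saddle point.

saddle point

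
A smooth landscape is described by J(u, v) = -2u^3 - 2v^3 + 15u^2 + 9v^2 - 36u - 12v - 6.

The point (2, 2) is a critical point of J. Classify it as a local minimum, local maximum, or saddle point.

The mixed partial ∂²J/∂u∂v is 0, so the Hessian at any point is diag(J_uu, J_vv) = diag(6(-2u + 5), 6(-2v + 3)).
At (2, 2): H = diag(6, -6).
The eigenvalues have opposite signs, so H is indefinite: a saddle point.

saddle point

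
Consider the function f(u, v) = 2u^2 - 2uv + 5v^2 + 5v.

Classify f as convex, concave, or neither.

convex

f is quadratic, so its Hessian is the constant matrix H = [[4, -2], [-2, 10]].
det(H) = 36, tr(H) = 14.
det(H) > 0 and tr(H) > 0, so H is positive definite everywhere: convex.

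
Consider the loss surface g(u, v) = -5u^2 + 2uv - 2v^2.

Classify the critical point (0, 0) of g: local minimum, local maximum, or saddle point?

local maximum

The Hessian of g is constant: H = [[-10, 2], [2, -4]].
det(H) = (-10)·(-4) − 2² = 36.
det(H) > 0 and tr(H) = -14 < 0, so H is negative definite and the point is a local maximum.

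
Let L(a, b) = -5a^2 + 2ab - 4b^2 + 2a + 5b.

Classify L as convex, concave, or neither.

concave

L is quadratic, so its Hessian is the constant matrix H = [[-10, 2], [2, -8]].
det(H) = 76, tr(H) = -18.
det(H) > 0 and tr(H) < 0, so H is negative definite everywhere: concave.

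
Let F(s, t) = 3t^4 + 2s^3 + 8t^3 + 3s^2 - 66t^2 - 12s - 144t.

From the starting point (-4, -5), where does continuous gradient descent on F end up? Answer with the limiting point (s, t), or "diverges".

diverges

F is separable, so gradient descent decouples: s follows -∂F/∂s, t follows -∂F/∂t.
∂F/∂s = 6(s - 1)(s + 2); at s=-4 this is 60, so s decreases.
∂F/∂t = 12(t - 3)(t + 1)(t + 4); at t=-5 this is -384, so t increases.
The s-coordinate has no critical point in that direction and runs off to infinity.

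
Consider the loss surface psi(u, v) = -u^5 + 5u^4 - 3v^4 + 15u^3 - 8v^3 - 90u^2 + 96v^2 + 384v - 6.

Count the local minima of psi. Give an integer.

2

psi separates as a function of u plus a function of v, so ∇psi=0 decouples.
∂psi/∂u = -5u(u - 4)(u - 3)(u + 3) = 0 at u ∈ {-3, 0, 3, 4}; ∂psi/∂v = -12(v - 4)(v + 2)(v + 4) = 0 at v ∈ {-4, -2, 4}.
The Hessian is diagonal: diag(psi_uu, psi_vv). Second derivatives: psi_uu(-3)=630, psi_uu(0)=-180, psi_uu(3)=90, psi_uu(4)=-140; psi_vv(-4)=-192, psi_vv(-2)=144, psi_vv(4)=-576.
Local minima occur where both diagonal entries positive: (-3, -2), (3, -2). Count: 2.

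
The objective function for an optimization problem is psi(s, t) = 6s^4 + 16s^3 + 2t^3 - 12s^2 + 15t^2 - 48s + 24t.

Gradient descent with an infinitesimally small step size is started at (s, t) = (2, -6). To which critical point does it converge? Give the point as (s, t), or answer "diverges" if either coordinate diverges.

psi is separable, so gradient descent decouples: s follows -∂psi/∂s, t follows -∂psi/∂t.
∂psi/∂s = 24(s - 1)(s + 1)(s + 2); at s=2 this is 288, so s decreases.
∂psi/∂t = 6(t + 1)(t + 4); at t=-6 this is 60, so t decreases.
The t-coordinate has no critical point in that direction and runs off to infinity.

diverges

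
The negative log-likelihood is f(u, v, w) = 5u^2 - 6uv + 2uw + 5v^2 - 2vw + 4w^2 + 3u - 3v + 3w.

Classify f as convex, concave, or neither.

f is quadratic, so its Hessian is the constant matrix H = [[10, -6, 2], [-6, 10, -2], [2, -2, 8]].
Leading principal minors: 10, 64, 480.
All positive ⇒ H ≻ 0 ⇒ convex.

convex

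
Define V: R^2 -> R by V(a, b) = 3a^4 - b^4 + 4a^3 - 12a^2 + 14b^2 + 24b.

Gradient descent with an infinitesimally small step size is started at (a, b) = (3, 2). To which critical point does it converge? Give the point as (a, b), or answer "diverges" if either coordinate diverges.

V is separable, so gradient descent decouples: a follows -∂V/∂a, b follows -∂V/∂b.
∂V/∂a = 12a(a - 1)(a + 2); at a=3 this is 360, so a decreases.
∂V/∂b = -4(b - 3)(b + 1)(b + 2); at b=2 this is 48, so b decreases.
a converges to its nearest critical value 1 (a local min of the a-part); b converges to -1. The iterate converges to (1, -1).

(1, -1)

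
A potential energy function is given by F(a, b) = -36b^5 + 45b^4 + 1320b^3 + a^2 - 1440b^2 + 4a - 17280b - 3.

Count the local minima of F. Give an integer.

2

F separates as a function of a plus a function of b, so ∇F=0 decouples.
∂F/∂a = 2(a + 2) = 0 at a ∈ {-2}; ∂F/∂b = -180(b - 4)(b - 3)(b + 2)(b + 4) = 0 at b ∈ {-4, -2, 3, 4}.
The Hessian is diagonal: diag(F_aa, F_bb). Second derivatives: F_aa(-2)=2; F_bb(-4)=20160, F_bb(-2)=-10800, F_bb(3)=6300, F_bb(4)=-8640.
Local minima occur where both diagonal entries positive: (-2, -4), (-2, 3). Count: 2.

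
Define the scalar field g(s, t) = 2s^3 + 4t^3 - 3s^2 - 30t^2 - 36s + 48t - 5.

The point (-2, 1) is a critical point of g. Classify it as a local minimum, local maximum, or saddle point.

The mixed partial ∂²g/∂s∂t is 0, so the Hessian at any point is diag(g_ss, g_tt) = diag(6(2s - 1), 12(2t - 5)).
At (-2, 1): H = diag(-30, -36).
Both eigenvalues are negative, so H is negative definite: a local maximum.

local maximum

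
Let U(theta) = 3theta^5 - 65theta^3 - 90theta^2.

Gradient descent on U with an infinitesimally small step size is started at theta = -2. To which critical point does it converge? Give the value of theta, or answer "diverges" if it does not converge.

-1

U'(theta) = 15theta(theta - 4)(theta + 1)(theta + 3), so U'(-2) = -180.
Gradient descent moves in the -U' direction, i.e. theta is increasing.
The nearest critical point in that direction is theta = -1, where U'' = 150 > 0 (a local minimum). The iterate converges there.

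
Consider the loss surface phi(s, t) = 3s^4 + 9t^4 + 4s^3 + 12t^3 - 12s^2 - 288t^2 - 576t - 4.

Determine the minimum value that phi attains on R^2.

-3876

phi(s,t) separates as P(s) + Q(t) − 4, so its minimum is min P + min Q − 4.
P'(s) = 12s(s - 1)(s + 2) vanishes at s ∈ {-2, 0, 1}; Q'(t) = 36(t - 4)(t + 1)(t + 4) vanishes at t ∈ {-4, -1, 4}.
Local minima of P (where P''>0): P(-2)=-32, P(1)=-5. Local minima of Q: Q(-4)=-768, Q(4)=-3840.
So the global minimum of phi is P(-2) + Q(4) − 4 = -32 − 3840 − 4 = -3876, attained at (-2, 4).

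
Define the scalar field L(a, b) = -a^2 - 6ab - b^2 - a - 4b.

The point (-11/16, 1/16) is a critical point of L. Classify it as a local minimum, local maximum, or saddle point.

saddle point

The Hessian of L is constant: H = [[-2, -6], [-6, -2]].
det(H) = (-2)·(-2) − (-6)² = -32.
Since det(H) < 0, H is indefinite and the critical point is a saddle point.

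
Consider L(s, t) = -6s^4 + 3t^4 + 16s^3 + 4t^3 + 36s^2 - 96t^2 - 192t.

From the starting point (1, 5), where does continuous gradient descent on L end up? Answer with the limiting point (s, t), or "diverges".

(0, 4)

L is separable, so gradient descent decouples: s follows -∂L/∂s, t follows -∂L/∂t.
∂L/∂s = -24s(s - 3)(s + 1); at s=1 this is 96, so s decreases.
∂L/∂t = 12(t - 4)(t + 1)(t + 4); at t=5 this is 648, so t decreases.
s converges to its nearest critical value 0 (a local min of the s-part); t converges to 4. The iterate converges to (0, 4).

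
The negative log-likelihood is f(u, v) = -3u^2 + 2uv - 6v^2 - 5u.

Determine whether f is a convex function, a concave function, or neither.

f is quadratic, so its Hessian is the constant matrix H = [[-6, 2], [2, -12]].
det(H) = 68, tr(H) = -18.
det(H) > 0 and tr(H) < 0, so H is negative definite everywhere: concave.

concave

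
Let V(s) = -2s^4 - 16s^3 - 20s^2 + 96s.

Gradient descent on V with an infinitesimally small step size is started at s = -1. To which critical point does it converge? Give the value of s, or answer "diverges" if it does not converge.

V'(s) = -8(s - 1)(s + 3)(s + 4), so V'(-1) = 96.
Gradient descent moves in the -V' direction, i.e. s is decreasing.
The nearest critical point in that direction is s = -3, where V'' = 32 > 0 (a local minimum). The iterate converges there.

-3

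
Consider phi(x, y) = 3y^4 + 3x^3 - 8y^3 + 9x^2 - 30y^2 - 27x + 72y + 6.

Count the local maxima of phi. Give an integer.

phi separates as a function of x plus a function of y, so ∇phi=0 decouples.
∂phi/∂x = 9(x - 1)(x + 3) = 0 at x ∈ {-3, 1}; ∂phi/∂y = 12(y - 3)(y - 1)(y + 2) = 0 at y ∈ {-2, 1, 3}.
The Hessian is diagonal: diag(phi_xx, phi_yy). Second derivatives: phi_xx(-3)=-36, phi_xx(1)=36; phi_yy(-2)=180, phi_yy(1)=-72, phi_yy(3)=120.
Local maxima occur where both diagonal entries negative: (-3, 1). Count: 1.

1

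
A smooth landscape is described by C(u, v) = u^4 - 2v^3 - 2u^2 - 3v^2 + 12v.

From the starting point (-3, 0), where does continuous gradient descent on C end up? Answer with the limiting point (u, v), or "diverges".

(-1, -2)

C is separable, so gradient descent decouples: u follows -∂C/∂u, v follows -∂C/∂v.
∂C/∂u = 4u(u - 1)(u + 1); at u=-3 this is -96, so u increases.
∂C/∂v = -6(v - 1)(v + 2); at v=0 this is 12, so v decreases.
u converges to its nearest critical value -1 (a local min of the u-part); v converges to -2. The iterate converges to (-1, -2).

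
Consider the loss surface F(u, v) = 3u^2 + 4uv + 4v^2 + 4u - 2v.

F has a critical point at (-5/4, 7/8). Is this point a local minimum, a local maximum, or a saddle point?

The Hessian of F is constant: H = [[6, 4], [4, 8]].
det(H) = 6·8 − 4² = 32.
det(H) > 0 and tr(H) = 14 > 0, so H is positive definite and the point is a local minimum.

local minimum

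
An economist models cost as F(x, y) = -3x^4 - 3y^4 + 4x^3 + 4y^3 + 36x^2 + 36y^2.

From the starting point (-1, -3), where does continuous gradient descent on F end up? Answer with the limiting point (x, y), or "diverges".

diverges

F is separable, so gradient descent decouples: x follows -∂F/∂x, y follows -∂F/∂y.
∂F/∂x = -12x(x - 3)(x + 2); at x=-1 this is -48, so x increases.
∂F/∂y = -12y(y - 3)(y + 2); at y=-3 this is 216, so y decreases.
The y-coordinate has no critical point in that direction and runs off to infinity.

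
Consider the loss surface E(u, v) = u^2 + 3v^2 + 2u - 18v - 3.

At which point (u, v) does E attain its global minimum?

(-1, 3)

E(u,v) separates as P(u) + Q(v) − 3, so its minimum is min P + min Q − 3.
P'(u) = 2u + 2 vanishes at u ∈ {-1}; Q'(v) = 6v - 18 vanishes at v ∈ {3}.
Local minima of P (where P''>0): P(-1)=-1. Local minima of Q: Q(3)=-27.
So the global minimum of E is P(-1) + Q(3) − 3 = -1 − 27 − 3 = -31, attained at (-1, 3).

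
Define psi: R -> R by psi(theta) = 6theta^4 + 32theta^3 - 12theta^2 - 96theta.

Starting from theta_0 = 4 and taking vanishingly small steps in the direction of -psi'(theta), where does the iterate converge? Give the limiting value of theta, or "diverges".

psi'(theta) = 24(theta - 1)(theta + 1)(theta + 4), so psi'(4) = 2880.
Gradient descent moves in the -psi' direction, i.e. theta is decreasing.
The nearest critical point in that direction is theta = 1, where psi'' = 240 > 0 (a local minimum). The iterate converges there.

1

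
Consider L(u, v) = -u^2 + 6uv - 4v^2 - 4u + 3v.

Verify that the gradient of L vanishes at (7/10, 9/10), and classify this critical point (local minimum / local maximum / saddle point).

∇L = (-2u + 6v - 4, 6u - 8v + 3); substituting (7/10, 9/10) gives ∇L = (0, 0), so (7/10, 9/10) is indeed a critical point.
The Hessian of L is constant: H = [[-2, 6], [6, -8]].
det(H) = (-2)·(-8) − 6² = -20.
Since det(H) < 0, H is indefinite and the critical point is a saddle point.

saddle point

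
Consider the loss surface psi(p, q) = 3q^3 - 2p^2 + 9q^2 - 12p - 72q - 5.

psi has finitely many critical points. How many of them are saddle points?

psi separates as a function of p plus a function of q, so ∇psi=0 decouples.
∂psi/∂p = -4(p + 3) = 0 at p ∈ {-3}; ∂psi/∂q = 9(q - 2)(q + 4) = 0 at q ∈ {-4, 2}.
The Hessian is diagonal: diag(psi_pp, psi_qq). Second derivatives: psi_pp(-3)=-4; psi_qq(-4)=-54, psi_qq(2)=54.
Saddle points occur where the two diagonal entries have opposite signs: (-3, 2). Count: 1.

1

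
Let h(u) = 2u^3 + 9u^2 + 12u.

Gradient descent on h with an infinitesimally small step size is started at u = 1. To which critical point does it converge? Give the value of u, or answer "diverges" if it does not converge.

-1

h'(u) = 6(u + 1)(u + 2), so h'(1) = 36.
Gradient descent moves in the -h' direction, i.e. u is decreasing.
The nearest critical point in that direction is u = -1, where h'' = 6 > 0 (a local minimum). The iterate converges there.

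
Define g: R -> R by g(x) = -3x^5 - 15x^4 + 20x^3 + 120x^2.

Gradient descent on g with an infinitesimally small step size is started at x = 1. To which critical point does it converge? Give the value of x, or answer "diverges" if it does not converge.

0

g'(x) = -15x(x - 2)(x + 2)(x + 4), so g'(1) = 225.
Gradient descent moves in the -g' direction, i.e. x is decreasing.
The nearest critical point in that direction is x = 0, where g'' = 240 > 0 (a local minimum). The iterate converges there.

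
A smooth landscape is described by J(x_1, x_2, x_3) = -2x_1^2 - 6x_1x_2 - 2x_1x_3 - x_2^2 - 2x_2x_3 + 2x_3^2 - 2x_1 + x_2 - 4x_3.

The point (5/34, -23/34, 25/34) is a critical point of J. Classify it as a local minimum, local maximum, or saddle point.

saddle point

The Hessian is constant: H = [[-4, -6, -2], [-6, -2, -2], [-2, -2, 4]].
Leading principal minors: Δ₁ = -4, Δ₂ = -28, Δ₃ = -136.
The minors fit neither the all-positive nor the alternating-sign pattern, so H is indefinite: a saddle point.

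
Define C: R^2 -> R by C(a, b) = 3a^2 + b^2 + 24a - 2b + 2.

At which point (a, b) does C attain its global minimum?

C(a,b) separates as P(a) + Q(b) + 2, so its minimum is min P + min Q + 2.
P'(a) = 6a + 24 vanishes at a ∈ {-4}; Q'(b) = 2b - 2 vanishes at b ∈ {1}.
Local minima of P (where P''>0): P(-4)=-48. Local minima of Q: Q(1)=-1.
So the global minimum of C is P(-4) + Q(1) + 2 = -48 − 1 + 2 = -47, attained at (-4, 1).

(-4, 1)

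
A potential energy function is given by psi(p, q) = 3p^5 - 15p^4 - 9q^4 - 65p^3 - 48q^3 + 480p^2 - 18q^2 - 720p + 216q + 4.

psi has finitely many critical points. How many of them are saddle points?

6

psi separates as a function of p plus a function of q, so ∇psi=0 decouples.
∂psi/∂p = 15(p - 4)(p - 3)(p - 1)(p + 4) = 0 at p ∈ {-4, 1, 3, 4}; ∂psi/∂q = -36(q - 1)(q + 2)(q + 3) = 0 at q ∈ {-3, -2, 1}.
The Hessian is diagonal: diag(psi_pp, psi_qq). Second derivatives: psi_pp(-4)=-4200, psi_pp(1)=450, psi_pp(3)=-210, psi_pp(4)=360; psi_qq(-3)=-144, psi_qq(-2)=108, psi_qq(1)=-432.
Saddle points occur where the two diagonal entries have opposite signs: (-4, -2), (1, -3), (1, 1), (3, -2), (4, -3), (4, 1). Count: 6.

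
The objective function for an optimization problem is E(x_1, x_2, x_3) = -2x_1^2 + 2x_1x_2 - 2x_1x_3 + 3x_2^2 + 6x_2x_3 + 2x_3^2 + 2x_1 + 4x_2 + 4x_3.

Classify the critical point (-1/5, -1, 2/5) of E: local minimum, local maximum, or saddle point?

The Hessian is constant: H = [[-4, 2, -2], [2, 6, 6], [-2, 6, 4]].
Leading principal minors: Δ₁ = -4, Δ₂ = -28, Δ₃ = -40.
The minors fit neither the all-positive nor the alternating-sign pattern, so H is indefinite: a saddle point.

saddle point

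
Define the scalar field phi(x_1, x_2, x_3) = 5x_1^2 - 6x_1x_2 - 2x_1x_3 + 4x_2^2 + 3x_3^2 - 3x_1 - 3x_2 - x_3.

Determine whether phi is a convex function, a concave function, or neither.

phi is quadratic, so its Hessian is the constant matrix H = [[10, -6, -2], [-6, 8, 0], [-2, 0, 6]].
Leading principal minors: 10, 44, 232.
All positive ⇒ H ≻ 0 ⇒ convex.

convex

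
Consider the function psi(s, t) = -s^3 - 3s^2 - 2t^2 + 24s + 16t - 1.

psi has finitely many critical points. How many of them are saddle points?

1

psi separates as a function of s plus a function of t, so ∇psi=0 decouples.
∂psi/∂s = -3(s - 2)(s + 4) = 0 at s ∈ {-4, 2}; ∂psi/∂t = -4(t - 4) = 0 at t ∈ {4}.
The Hessian is diagonal: diag(psi_ss, psi_tt). Second derivatives: psi_ss(-4)=18, psi_ss(2)=-18; psi_tt(4)=-4.
Saddle points occur where the two diagonal entries have opposite signs: (-4, 4). Count: 1.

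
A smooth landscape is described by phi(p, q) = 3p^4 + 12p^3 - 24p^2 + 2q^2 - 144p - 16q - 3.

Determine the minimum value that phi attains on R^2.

phi(p,q) separates as A(p) + B(q) − 3, so its minimum is min A + min B − 3.
A'(p) = 12(p - 2)(p + 2)(p + 3) vanishes at p ∈ {-3, -2, 2}; B'(q) = 4q - 16 vanishes at q ∈ {4}.
Local minima of A (where A''>0): A(-3)=135, A(2)=-240. Local minima of B: B(4)=-32.
So the global minimum of phi is A(2) + B(4) − 3 = -240 − 32 − 3 = -275, attained at (2, 4).

-275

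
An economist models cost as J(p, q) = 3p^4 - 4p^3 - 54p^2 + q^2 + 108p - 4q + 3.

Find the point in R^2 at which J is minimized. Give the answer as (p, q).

J(p,q) separates as A(p) + B(q) + 3, so its minimum is min A + min B + 3.
A'(p) = 12(p - 3)(p - 1)(p + 3) vanishes at p ∈ {-3, 1, 3}; B'(q) = 2q - 4 vanishes at q ∈ {2}.
Local minima of A (where A''>0): A(-3)=-459, A(3)=-27. Local minima of B: B(2)=-4.
So the global minimum of J is A(-3) + B(2) + 3 = -459 − 4 + 3 = -460, attained at (-3, 2).

(-3, 2)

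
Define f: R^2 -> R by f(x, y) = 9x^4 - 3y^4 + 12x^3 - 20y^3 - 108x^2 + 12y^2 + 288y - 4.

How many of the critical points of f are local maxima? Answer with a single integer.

f separates as a function of x plus a function of y, so ∇f=0 decouples.
∂f/∂x = 36x(x - 2)(x + 3) = 0 at x ∈ {-3, 0, 2}; ∂f/∂y = -12(y - 2)(y + 3)(y + 4) = 0 at y ∈ {-4, -3, 2}.
The Hessian is diagonal: diag(f_xx, f_yy). Second derivatives: f_xx(-3)=540, f_xx(0)=-216, f_xx(2)=360; f_yy(-4)=-72, f_yy(-3)=60, f_yy(2)=-360.
Local maxima occur where both diagonal entries negative: (0, -4), (0, 2). Count: 2.

2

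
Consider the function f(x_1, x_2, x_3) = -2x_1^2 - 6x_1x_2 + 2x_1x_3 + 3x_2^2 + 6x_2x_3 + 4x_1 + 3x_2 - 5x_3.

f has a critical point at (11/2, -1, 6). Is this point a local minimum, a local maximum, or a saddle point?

saddle point

The Hessian is constant: H = [[-4, -6, 2], [-6, 6, 6], [2, 6, 0]].
Leading principal minors: Δ₁ = -4, Δ₂ = -60, Δ₃ = -24.
The minors fit neither the all-positive nor the alternating-sign pattern, so H is indefinite: a saddle point.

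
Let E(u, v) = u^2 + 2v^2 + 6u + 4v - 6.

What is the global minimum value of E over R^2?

E(u,v) separates as P(u) + Q(v) − 6, so its minimum is min P + min Q − 6.
P'(u) = 2u + 6 vanishes at u ∈ {-3}; Q'(v) = 4v + 4 vanishes at v ∈ {-1}.
Local minima of P (where P''>0): P(-3)=-9. Local minima of Q: Q(-1)=-2.
So the global minimum of E is P(-3) + Q(-1) − 6 = -9 − 2 − 6 = -17, attained at (-3, -1).

-17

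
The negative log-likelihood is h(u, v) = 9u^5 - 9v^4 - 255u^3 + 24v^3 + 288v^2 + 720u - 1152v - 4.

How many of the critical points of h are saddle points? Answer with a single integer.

h separates as a function of u plus a function of v, so ∇h=0 decouples.
∂h/∂u = 45(u - 4)(u - 1)(u + 1)(u + 4) = 0 at u ∈ {-4, -1, 1, 4}; ∂h/∂v = -36(v - 4)(v - 2)(v + 4) = 0 at v ∈ {-4, 2, 4}.
The Hessian is diagonal: diag(h_uu, h_vv). Second derivatives: h_uu(-4)=-5400, h_uu(-1)=1350, h_uu(1)=-1350, h_uu(4)=5400; h_vv(-4)=-1728, h_vv(2)=432, h_vv(4)=-576.
Saddle points occur where the two diagonal entries have opposite signs: (-4, 2), (-1, -4), (-1, 4), (1, 2), (4, -4), (4, 4). Count: 6.

6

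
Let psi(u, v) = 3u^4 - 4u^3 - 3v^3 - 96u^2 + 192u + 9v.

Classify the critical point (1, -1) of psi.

saddle point

The mixed partial ∂²psi/∂u∂v is 0, so the Hessian at any point is diag(psi_uu, psi_vv) = diag(12(3u^2 - 2u - 16), -18v).
At (1, -1): H = diag(-180, 18).
The eigenvalues have opposite signs, so H is indefinite: a saddle point.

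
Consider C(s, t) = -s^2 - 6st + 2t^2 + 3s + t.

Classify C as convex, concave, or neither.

neither

C is quadratic, so its Hessian is the constant matrix H = [[-2, -6], [-6, 4]].
det(H) = -44, tr(H) = 2.
det(H) < 0, so H is indefinite: neither convex nor concave.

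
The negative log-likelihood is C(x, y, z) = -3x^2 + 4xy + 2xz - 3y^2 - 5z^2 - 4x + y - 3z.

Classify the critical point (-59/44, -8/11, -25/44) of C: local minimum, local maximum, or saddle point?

local maximum

The Hessian is constant: H = [[-6, 4, 2], [4, -6, 0], [2, 0, -10]].
Leading principal minors: Δ₁ = -6, Δ₂ = 20, Δ₃ = -176.
The minors alternate sign starting negative (−, +, −), so H is negative definite: a local maximum.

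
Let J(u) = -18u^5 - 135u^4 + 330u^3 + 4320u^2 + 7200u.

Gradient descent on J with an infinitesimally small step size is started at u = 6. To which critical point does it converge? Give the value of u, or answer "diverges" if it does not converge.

J'(u) = -90(u - 4)(u + 1)(u + 4)(u + 5), so J'(6) = -138600.
Gradient descent moves in the -J' direction, i.e. u is increasing.
There is no critical point above u=6, and J' keeps the same sign, so the iterate runs off to +∞.

diverges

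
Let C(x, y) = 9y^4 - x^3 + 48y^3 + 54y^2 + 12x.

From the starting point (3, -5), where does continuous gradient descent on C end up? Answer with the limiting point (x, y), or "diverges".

diverges

C is separable, so gradient descent decouples: x follows -∂C/∂x, y follows -∂C/∂y.
∂C/∂x = -3(x - 2)(x + 2); at x=3 this is -15, so x increases.
∂C/∂y = 36y(y + 1)(y + 3); at y=-5 this is -1440, so y increases.
The x-coordinate has no critical point in that direction and runs off to infinity.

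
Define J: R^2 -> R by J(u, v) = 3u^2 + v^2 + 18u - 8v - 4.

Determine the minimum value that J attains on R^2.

-47

J(u,v) separates as P(u) + Q(v) − 4, so its minimum is min P + min Q − 4.
P'(u) = 6u + 18 vanishes at u ∈ {-3}; Q'(v) = 2v - 8 vanishes at v ∈ {4}.
Local minima of P (where P''>0): P(-3)=-27. Local minima of Q: Q(4)=-16.
So the global minimum of J is P(-3) + Q(4) − 4 = -27 − 16 − 4 = -47, attained at (-3, 4).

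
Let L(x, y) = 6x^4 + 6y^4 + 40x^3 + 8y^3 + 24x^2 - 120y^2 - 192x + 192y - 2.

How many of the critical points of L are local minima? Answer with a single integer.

4

L separates as a function of x plus a function of y, so ∇L=0 decouples.
∂L/∂x = 24(x - 1)(x + 2)(x + 4) = 0 at x ∈ {-4, -2, 1}; ∂L/∂y = 24(y - 2)(y - 1)(y + 4) = 0 at y ∈ {-4, 1, 2}.
The Hessian is diagonal: diag(L_xx, L_yy). Second derivatives: L_xx(-4)=240, L_xx(-2)=-144, L_xx(1)=360; L_yy(-4)=720, L_yy(1)=-120, L_yy(2)=144.
Local minima occur where both diagonal entries positive: (-4, -4), (-4, 2), (1, -4), (1, 2). Count: 4.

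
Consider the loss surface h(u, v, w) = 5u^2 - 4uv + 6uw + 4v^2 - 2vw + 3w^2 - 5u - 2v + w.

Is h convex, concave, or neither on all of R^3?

h is quadratic, so its Hessian is the constant matrix H = [[10, -4, 6], [-4, 8, -2], [6, -2, 6]].
Leading principal minors: 10, 64, 152.
All positive ⇒ H ≻ 0 ⇒ convex.

convex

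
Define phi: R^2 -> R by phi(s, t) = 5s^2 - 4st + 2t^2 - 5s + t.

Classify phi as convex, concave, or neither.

phi is quadratic, so its Hessian is the constant matrix H = [[10, -4], [-4, 4]].
det(H) = 24, tr(H) = 14.
det(H) > 0 and tr(H) > 0, so H is positive definite everywhere: convex.

convex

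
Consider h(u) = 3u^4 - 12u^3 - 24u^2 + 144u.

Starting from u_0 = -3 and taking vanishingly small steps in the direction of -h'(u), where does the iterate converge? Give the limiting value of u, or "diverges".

-2

h'(u) = 12(u - 3)(u - 2)(u + 2), so h'(-3) = -360.
Gradient descent moves in the -h' direction, i.e. u is increasing.
The nearest critical point in that direction is u = -2, where h'' = 240 > 0 (a local minimum). The iterate converges there.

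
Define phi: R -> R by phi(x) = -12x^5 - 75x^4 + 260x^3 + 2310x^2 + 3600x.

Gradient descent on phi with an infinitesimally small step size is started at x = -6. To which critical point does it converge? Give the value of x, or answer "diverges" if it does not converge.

phi'(x) = -60(x - 4)(x + 1)(x + 3)(x + 5), so phi'(-6) = -9000.
Gradient descent moves in the -phi' direction, i.e. x is increasing.
The nearest critical point in that direction is x = -5, where phi'' = 4320 > 0 (a local minimum). The iterate converges there.

-5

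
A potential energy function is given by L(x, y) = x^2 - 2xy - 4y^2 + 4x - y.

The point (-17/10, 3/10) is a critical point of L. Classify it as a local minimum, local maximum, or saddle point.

saddle point

The Hessian of L is constant: H = [[2, -2], [-2, -8]].
det(H) = 2·(-8) − (-2)² = -20.
Since det(H) < 0, H is indefinite and the critical point is a saddle point.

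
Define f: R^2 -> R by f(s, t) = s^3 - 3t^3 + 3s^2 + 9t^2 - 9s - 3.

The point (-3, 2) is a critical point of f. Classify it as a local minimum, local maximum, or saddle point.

The mixed partial ∂²f/∂s∂t is 0, so the Hessian at any point is diag(f_ss, f_tt) = diag(6(s + 1), 18(-t + 1)).
At (-3, 2): H = diag(-12, -18).
Both eigenvalues are negative, so H is negative definite: a local maximum.

local maximum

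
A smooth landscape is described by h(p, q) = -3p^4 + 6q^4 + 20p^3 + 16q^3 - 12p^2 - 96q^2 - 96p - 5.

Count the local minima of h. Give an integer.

h separates as a function of p plus a function of q, so ∇h=0 decouples.
∂h/∂p = -12(p - 4)(p - 2)(p + 1) = 0 at p ∈ {-1, 2, 4}; ∂h/∂q = 24q(q - 2)(q + 4) = 0 at q ∈ {-4, 0, 2}.
The Hessian is diagonal: diag(h_pp, h_qq). Second derivatives: h_pp(-1)=-180, h_pp(2)=72, h_pp(4)=-120; h_qq(-4)=576, h_qq(0)=-192, h_qq(2)=288.
Local minima occur where both diagonal entries positive: (2, -4), (2, 2). Count: 2.

2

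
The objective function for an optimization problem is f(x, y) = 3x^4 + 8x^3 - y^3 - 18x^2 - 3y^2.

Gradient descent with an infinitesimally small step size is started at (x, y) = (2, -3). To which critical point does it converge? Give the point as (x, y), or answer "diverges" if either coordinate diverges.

f is separable, so gradient descent decouples: x follows -∂f/∂x, y follows -∂f/∂y.
∂f/∂x = 12x(x - 1)(x + 3); at x=2 this is 120, so x decreases.
∂f/∂y = -3y(y + 2); at y=-3 this is -9, so y increases.
x converges to its nearest critical value 1 (a local min of the x-part); y converges to -2. The iterate converges to (1, -2).

(1, -2)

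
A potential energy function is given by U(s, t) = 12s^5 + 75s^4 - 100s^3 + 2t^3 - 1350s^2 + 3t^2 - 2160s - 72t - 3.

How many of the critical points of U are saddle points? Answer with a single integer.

4

U separates as a function of s plus a function of t, so ∇U=0 decouples.
∂U/∂s = 60(s - 3)(s + 1)(s + 3)(s + 4) = 0 at s ∈ {-4, -3, -1, 3}; ∂U/∂t = 6(t - 3)(t + 4) = 0 at t ∈ {-4, 3}.
The Hessian is diagonal: diag(U_ss, U_tt). Second derivatives: U_ss(-4)=-1260, U_ss(-3)=720, U_ss(-1)=-1440, U_ss(3)=10080; U_tt(-4)=-42, U_tt(3)=42.
Saddle points occur where the two diagonal entries have opposite signs: (-4, 3), (-3, -4), (-1, 3), (3, -4). Count: 4.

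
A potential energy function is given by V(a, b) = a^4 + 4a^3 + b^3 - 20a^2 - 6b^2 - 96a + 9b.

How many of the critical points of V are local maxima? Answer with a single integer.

V separates as a function of a plus a function of b, so ∇V=0 decouples.
∂V/∂a = 4(a - 3)(a + 2)(a + 4) = 0 at a ∈ {-4, -2, 3}; ∂V/∂b = 3(b - 3)(b - 1) = 0 at b ∈ {1, 3}.
The Hessian is diagonal: diag(V_aa, V_bb). Second derivatives: V_aa(-4)=56, V_aa(-2)=-40, V_aa(3)=140; V_bb(1)=-6, V_bb(3)=6.
Local maxima occur where both diagonal entries negative: (-2, 1). Count: 1.

1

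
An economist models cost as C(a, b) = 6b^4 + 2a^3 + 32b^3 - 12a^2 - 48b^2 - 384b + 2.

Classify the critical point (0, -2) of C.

The mixed partial ∂²C/∂a∂b is 0, so the Hessian at any point is diag(C_aa, C_bb) = diag(12(a - 2), 24(3b^2 + 8b - 4)).
At (0, -2): H = diag(-24, -192).
Both eigenvalues are negative, so H is negative definite: a local maximum.

local maximum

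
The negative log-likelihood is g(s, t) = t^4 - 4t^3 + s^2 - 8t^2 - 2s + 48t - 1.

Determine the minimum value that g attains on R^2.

g(s,t) separates as P(s) + Q(t) − 1, so its minimum is min P + min Q − 1.
P'(s) = 2s - 2 vanishes at s ∈ {1}; Q'(t) = 4(t - 3)(t - 2)(t + 2) vanishes at t ∈ {-2, 2, 3}.
Local minima of P (where P''>0): P(1)=-1. Local minima of Q: Q(-2)=-80, Q(3)=45.
So the global minimum of g is P(1) + Q(-2) − 1 = -1 − 80 − 1 = -82, attained at (1, -2).

-82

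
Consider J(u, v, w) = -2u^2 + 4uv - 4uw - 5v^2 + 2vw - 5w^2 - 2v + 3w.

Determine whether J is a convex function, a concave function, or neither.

J is quadratic, so its Hessian is the constant matrix H = [[-4, 4, -4], [4, -10, 2], [-4, 2, -10]].
Leading principal minors: -4, 24, -128.
Signs alternate −, +, − ⇒ H ≺ 0 ⇒ concave.

concave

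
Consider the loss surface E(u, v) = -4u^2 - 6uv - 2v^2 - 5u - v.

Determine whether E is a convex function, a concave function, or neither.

E is quadratic, so its Hessian is the constant matrix H = [[-8, -6], [-6, -4]].
det(H) = -4, tr(H) = -12.
det(H) < 0, so H is indefinite: neither convex nor concave.

neither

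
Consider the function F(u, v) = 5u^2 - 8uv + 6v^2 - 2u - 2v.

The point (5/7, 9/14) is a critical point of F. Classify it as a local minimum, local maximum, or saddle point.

local minimum

The Hessian of F is constant: H = [[10, -8], [-8, 12]].
det(H) = 10·12 − (-8)² = 56.
det(H) > 0 and tr(H) = 22 > 0, so H is positive definite and the point is a local minimum.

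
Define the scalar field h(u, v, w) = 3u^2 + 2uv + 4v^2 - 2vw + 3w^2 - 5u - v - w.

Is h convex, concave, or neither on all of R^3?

h is quadratic, so its Hessian is the constant matrix H = [[6, 2, 0], [2, 8, -2], [0, -2, 6]].
Leading principal minors: 6, 44, 240.
All positive ⇒ H ≻ 0 ⇒ convex.

convex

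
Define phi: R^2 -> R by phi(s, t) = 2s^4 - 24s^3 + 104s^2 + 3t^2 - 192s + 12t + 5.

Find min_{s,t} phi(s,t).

-135

phi(s,t) separates as P(s) + Q(t) + 5, so its minimum is min P + min Q + 5.
P'(s) = 8(s - 4)(s - 3)(s - 2) vanishes at s ∈ {2, 3, 4}; Q'(t) = 6(t + 2) vanishes at t ∈ {-2}.
Local minima of P (where P''>0): P(2)=-128, P(4)=-128. Local minima of Q: Q(-2)=-12.
So the global minimum of phi is P(2) + Q(-2) + 5 = -128 − 12 + 5 = -135, attained at (2, -2).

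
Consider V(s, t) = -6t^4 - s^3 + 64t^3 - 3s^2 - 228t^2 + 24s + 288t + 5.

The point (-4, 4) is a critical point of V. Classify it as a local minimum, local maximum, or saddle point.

saddle point

The mixed partial ∂²V/∂s∂t is 0, so the Hessian at any point is diag(V_ss, V_tt) = diag(-6(s + 1), 24(-3t^2 + 16t - 19)).
At (-4, 4): H = diag(18, -72).
The eigenvalues have opposite signs, so H is indefinite: a saddle point.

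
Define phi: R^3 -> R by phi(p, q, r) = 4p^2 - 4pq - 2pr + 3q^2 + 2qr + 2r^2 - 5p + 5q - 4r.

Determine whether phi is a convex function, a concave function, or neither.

phi is quadratic, so its Hessian is the constant matrix H = [[8, -4, -2], [-4, 6, 2], [-2, 2, 4]].
Leading principal minors: 8, 32, 104.
All positive ⇒ H ≻ 0 ⇒ convex.

convex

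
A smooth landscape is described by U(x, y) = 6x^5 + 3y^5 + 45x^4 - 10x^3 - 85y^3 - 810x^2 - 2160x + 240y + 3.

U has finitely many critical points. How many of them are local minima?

4

U separates as a function of x plus a function of y, so ∇U=0 decouples.
∂U/∂x = 30(x - 3)(x + 2)(x + 3)(x + 4) = 0 at x ∈ {-4, -3, -2, 3}; ∂U/∂y = 15(y - 4)(y - 1)(y + 1)(y + 4) = 0 at y ∈ {-4, -1, 1, 4}.
The Hessian is diagonal: diag(U_xx, U_yy). Second derivatives: U_xx(-4)=-420, U_xx(-3)=180, U_xx(-2)=-300, U_xx(3)=6300; U_yy(-4)=-1800, U_yy(-1)=450, U_yy(1)=-450, U_yy(4)=1800.
Local minima occur where both diagonal entries positive: (-3, -1), (-3, 4), (3, -1), (3, 4). Count: 4.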